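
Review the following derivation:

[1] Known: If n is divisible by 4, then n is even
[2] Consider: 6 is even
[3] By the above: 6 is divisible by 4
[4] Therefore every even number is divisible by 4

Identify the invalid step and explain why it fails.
Step 3: By the above: 6 is divisible by 4

Step 3 commits the fallacy of affirming the consequent. The known fact 'divisible by 4 → even' does NOT imply 'even → divisible by 4'. That would be the converse, which is false. For example, 6 is even but 6 ÷ 4 = 1.50, which is not an integer.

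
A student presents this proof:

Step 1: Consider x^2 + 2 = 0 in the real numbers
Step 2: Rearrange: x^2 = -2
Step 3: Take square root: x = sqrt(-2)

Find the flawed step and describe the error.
Step 3: Take square root: x = sqrt(-2)

Step 3 takes the square root of -2, which is negative. In the real number system, the square root of a negative number is undefined. The equation x^2 + 2 = 0 has no real solutions. Square roots of negative numbers only exist in the complex numbers.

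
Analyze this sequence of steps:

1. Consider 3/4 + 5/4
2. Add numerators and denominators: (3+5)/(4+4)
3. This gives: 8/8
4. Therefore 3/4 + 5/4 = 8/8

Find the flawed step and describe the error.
Step 2: Add numerators and denominators: (3+5)/(4+4)

Step 2 incorrectly adds fractions by separately adding numerators and denominators. This is wrong. The correct method requires a common denominator: 3/4 + 5/4 = (3×4 + 5×4)/(4×4) = 32/16 = 2. The method used gives 8/8, which is different.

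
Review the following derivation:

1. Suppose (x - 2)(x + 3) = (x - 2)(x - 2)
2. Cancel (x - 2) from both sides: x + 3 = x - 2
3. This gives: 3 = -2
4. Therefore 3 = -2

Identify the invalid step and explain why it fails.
Step 2: Cancel (x - 2) from both sides: x + 3 = x - 2

Step 2 cancels (x - 2) from both sides. This is only valid if (x - 2) ≠ 0, i.e., x ≠ 2. When x = 2, both sides equal zero regardless of the other factors. The correct approach requires considering x = 2 as a separate case.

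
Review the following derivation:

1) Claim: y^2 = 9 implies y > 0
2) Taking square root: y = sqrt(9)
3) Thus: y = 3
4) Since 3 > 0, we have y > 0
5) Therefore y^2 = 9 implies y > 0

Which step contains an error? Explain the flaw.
Step 2: Taking square root: y = sqrt(9)

Step 2 takes the square root and assumes the positive root only. The equation y^2 = 9 actually has two solutions: y = 3 and y = -3. The proof silently assumes y > 0 without justification, then uses this assumption to conclude y > 0, which is circular. The counterexample y = -3 shows the claim is false.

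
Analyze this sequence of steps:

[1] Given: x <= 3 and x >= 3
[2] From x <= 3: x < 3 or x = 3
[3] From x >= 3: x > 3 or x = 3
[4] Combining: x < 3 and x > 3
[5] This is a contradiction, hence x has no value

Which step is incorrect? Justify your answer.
Step 4: Combining: x < 3 and x > 3

Step 4 incorrectly combines the conditions. From x <= 3 and x >= 3, the intersection is x = 3. The error treats the 'or' cases as 'and' requirements. The correct conclusion is that x = 3 is the unique solution, not that no solution exists.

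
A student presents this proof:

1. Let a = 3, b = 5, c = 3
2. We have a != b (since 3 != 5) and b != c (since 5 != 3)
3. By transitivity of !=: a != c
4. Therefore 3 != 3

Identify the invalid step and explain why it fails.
Step 3: By transitivity of !=: a != c

Step 3 incorrectly applies transitivity to the '!=' relation. Transitivity states: if a R b and b R c, then a R c. However, '!=' is not transitive. Counterexample: 3 != 5 and 5 != 3, but 3 = 3 (both equal 3). Transitivity holds for relations like <, <=, =, but not for !=.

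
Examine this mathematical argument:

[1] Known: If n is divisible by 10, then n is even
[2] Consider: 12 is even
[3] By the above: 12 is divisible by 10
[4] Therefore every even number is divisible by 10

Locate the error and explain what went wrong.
Step 3: By the above: 12 is divisible by 10

Step 3 commits the fallacy of affirming the consequent. The known fact 'divisible by 10 → even' does NOT imply 'even → divisible by 10'. That would be the converse, which is false. For example, 12 is even but 12 ÷ 10 = 1.20, which is not an integer.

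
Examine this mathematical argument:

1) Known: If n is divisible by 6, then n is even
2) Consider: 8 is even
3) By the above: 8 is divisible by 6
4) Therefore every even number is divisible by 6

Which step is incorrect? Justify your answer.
Step 3: By the above: 8 is divisible by 6

Step 3 commits the fallacy of affirming the consequent. The known fact 'divisible by 6 → even' does NOT imply 'even → divisible by 6'. That would be the converse, which is false. For example, 8 is even but 8 ÷ 6 = 1.33, which is not an integer.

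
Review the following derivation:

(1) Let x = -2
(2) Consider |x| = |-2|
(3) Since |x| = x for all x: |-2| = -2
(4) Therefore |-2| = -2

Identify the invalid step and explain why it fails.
Step 3: Since |x| = x for all x: |-2| = -2

Step 3 incorrectly states that |x| = x for all x. The correct definition is |x| = x when x >= 0, and |x| = -x when x < 0. Since -2 < 0, we have |-2| = -(-2) = 2, not -2.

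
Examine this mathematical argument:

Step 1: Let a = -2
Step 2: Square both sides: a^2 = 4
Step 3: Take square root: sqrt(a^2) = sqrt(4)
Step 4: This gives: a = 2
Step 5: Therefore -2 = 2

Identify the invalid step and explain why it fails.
Step 4: This gives: a = 2

Step 4 incorrectly states that sqrt(a^2) = a. The correct identity is sqrt(a^2) = |a|. Since a = -2 < 0, we have sqrt(a^2) = |-2| = 2, not a = -2.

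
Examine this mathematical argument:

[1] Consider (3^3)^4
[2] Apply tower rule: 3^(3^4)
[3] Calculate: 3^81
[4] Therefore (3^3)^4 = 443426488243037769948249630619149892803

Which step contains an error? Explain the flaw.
Step 2: Apply tower rule: 3^(3^4)

Step 2 incorrectly states that (a^b)^c = a^(b^c). The correct rule is (a^b)^c = a^(b×c). The actual value is (3^3)^4 = 3^12 = 531441, not 3^81 = 443426488243037769948249630619149892803.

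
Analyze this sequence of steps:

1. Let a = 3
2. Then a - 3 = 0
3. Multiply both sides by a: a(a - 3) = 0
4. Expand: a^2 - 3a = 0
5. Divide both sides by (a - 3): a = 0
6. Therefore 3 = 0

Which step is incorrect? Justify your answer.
Step 5: Divide both sides by (a - 3): a = 0

Step 5 divides both sides by (a - 3). However, since a = 3, we have (a - 3) = 0. Division by zero is undefined, making this step invalid.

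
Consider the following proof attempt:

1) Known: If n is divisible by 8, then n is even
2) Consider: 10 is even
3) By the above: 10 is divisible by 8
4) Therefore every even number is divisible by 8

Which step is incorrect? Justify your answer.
Step 3: By the above: 10 is divisible by 8

Step 3 commits the fallacy of affirming the consequent. The known fact 'divisible by 8 → even' does NOT imply 'even → divisible by 8'. That would be the converse, which is false. For example, 10 is even but 10 ÷ 8 = 1.25, which is not an integer.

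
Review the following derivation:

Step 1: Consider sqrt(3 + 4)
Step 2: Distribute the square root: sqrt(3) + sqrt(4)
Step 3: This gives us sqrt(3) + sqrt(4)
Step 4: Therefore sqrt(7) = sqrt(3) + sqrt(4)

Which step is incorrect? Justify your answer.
Step 2: Distribute the square root: sqrt(3) + sqrt(4)

Step 2 incorrectly 'distributes' the square root over addition. The square root function does not distribute: sqrt(a + b) ≠ sqrt(a) + sqrt(b). In fact, sqrt(3 + 4) = sqrt(7) ≈ 2.6458, while sqrt(3) + sqrt(4) ≈ 3.7321.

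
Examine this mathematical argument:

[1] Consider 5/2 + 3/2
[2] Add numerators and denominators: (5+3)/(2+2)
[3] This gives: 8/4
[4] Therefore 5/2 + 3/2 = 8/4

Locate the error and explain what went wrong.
Step 2: Add numerators and denominators: (5+3)/(2+2)

Step 2 incorrectly adds fractions by separately adding numerators and denominators. This is wrong. The correct method requires a common denominator: 5/2 + 3/2 = (5×2 + 3×2)/(2×2) = 16/4 = 4. The method used gives 8/4, which is different.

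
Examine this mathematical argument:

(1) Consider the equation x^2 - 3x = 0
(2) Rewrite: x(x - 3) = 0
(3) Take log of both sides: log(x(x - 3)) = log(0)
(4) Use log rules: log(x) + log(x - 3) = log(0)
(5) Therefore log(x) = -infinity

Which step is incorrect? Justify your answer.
Step 3: Take log of both sides: log(x(x - 3)) = log(0)

Step 3 takes the logarithm of both sides, resulting in log(0) on the right side. The logarithm is only defined for positive numbers; log(0) is undefined (approaches negative infinity). This operation is invalid.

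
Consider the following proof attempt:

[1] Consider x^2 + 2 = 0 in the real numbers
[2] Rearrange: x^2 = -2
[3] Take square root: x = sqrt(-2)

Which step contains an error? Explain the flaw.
Step 3: Take square root: x = sqrt(-2)

Step 3 takes the square root of -2, which is negative. In the real number system, the square root of a negative number is undefined. The equation x^2 + 2 = 0 has no real solutions. Square roots of negative numbers only exist in the complex numbers.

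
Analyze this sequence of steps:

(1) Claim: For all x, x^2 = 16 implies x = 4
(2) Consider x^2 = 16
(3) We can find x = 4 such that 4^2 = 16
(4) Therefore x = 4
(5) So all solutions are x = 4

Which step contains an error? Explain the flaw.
Step 4: Therefore x = 4

Step 4 incorrectly concludes that x = 4 is the only solution. The proof shows that x = 4 is A solution (existence), but does not show it is the ONLY solution (uniqueness). In fact, x = -4 is also a solution since (-4)^2 = 16. Finding one solution doesn't prove there are no others.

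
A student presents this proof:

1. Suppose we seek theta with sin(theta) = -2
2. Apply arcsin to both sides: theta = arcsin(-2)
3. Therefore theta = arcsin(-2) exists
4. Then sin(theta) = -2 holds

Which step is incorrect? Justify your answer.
Step 2: Apply arcsin to both sides: theta = arcsin(-2)

Step 2 applies arcsin to -2. However, arcsin(x) is only defined for x in [-1, 1] because sin(theta) can only produce values in that range. Since |-2| > 1, arcsin(-2) is undefined. There is no angle whose sine equals -2.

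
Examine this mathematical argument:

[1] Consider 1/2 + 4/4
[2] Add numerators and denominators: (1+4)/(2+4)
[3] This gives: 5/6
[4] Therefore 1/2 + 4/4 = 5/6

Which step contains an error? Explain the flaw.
Step 2: Add numerators and denominators: (1+4)/(2+4)

Step 2 incorrectly adds fractions by separately adding numerators and denominators. This is wrong. The correct method requires a common denominator: 1/2 + 4/4 = (1×4 + 4×2)/(2×4) = 12/8 = 3/2. The method used gives 5/6, which is different.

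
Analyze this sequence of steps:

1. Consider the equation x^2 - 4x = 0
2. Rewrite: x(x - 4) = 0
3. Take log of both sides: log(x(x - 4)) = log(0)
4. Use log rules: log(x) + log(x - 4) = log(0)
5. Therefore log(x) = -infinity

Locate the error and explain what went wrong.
Step 3: Take log of both sides: log(x(x - 4)) = log(0)

Step 3 takes the logarithm of both sides, resulting in log(0) on the right side. The logarithm is only defined for positive numbers; log(0) is undefined (approaches negative infinity). This operation is invalid.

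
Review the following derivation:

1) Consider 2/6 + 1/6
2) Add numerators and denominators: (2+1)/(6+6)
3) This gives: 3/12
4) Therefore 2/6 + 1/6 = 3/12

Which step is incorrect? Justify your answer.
Step 2: Add numerators and denominators: (2+1)/(6+6)

Step 2 incorrectly adds fractions by separately adding numerators and denominators. This is wrong. The correct method requires a common denominator: 2/6 + 1/6 = (2×6 + 1×6)/(6×6) = 18/36 = 1/2. The method used gives 3/12, which is different.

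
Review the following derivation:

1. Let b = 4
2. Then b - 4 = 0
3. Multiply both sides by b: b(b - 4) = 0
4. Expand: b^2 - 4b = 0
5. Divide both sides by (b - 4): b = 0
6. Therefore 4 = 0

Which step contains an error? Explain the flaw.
Step 5: Divide both sides by (b - 4): b = 0

Step 5 divides both sides by (b - 4). However, since b = 4, we have (b - 4) = 0. Division by zero is undefined, making this step invalid.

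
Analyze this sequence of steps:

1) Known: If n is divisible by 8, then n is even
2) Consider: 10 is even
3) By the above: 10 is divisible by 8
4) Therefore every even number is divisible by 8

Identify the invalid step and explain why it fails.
Step 3: By the above: 10 is divisible by 8

Step 3 commits the fallacy of affirming the consequent. The known fact 'divisible by 8 → even' does NOT imply 'even → divisible by 8'. That would be the converse, which is false. For example, 10 is even but 10 ÷ 8 = 1.25, which is not an integer.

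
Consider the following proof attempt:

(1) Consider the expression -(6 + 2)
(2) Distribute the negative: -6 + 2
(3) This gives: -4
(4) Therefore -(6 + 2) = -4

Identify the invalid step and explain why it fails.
Step 2: Distribute the negative: -6 + 2

Step 2 incorrectly distributes the negative sign. The correct distribution is -(6 + 2) = -6 - 2 = -8. The negative must be applied to both terms, not just the first. The error treats -(6 + 2) as -6 + 2, which equals -4 instead of -8.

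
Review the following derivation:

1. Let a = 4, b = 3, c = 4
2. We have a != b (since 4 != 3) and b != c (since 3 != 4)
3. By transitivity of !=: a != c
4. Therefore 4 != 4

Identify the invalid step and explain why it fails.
Step 3: By transitivity of !=: a != c

Step 3 incorrectly applies transitivity to the '!=' relation. Transitivity states: if a R b and b R c, then a R c. However, '!=' is not transitive. Counterexample: 4 != 3 and 3 != 4, but 4 = 4 (both equal 4). Transitivity holds for relations like <, <=, =, but not for !=.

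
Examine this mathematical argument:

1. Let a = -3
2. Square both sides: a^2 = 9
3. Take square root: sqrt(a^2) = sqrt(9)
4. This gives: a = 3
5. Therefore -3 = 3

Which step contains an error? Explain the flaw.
Step 4: This gives: a = 3

Step 4 incorrectly states that sqrt(a^2) = a. The correct identity is sqrt(a^2) = |a|. Since a = -3 < 0, we have sqrt(a^2) = |-3| = 3, not a = -3.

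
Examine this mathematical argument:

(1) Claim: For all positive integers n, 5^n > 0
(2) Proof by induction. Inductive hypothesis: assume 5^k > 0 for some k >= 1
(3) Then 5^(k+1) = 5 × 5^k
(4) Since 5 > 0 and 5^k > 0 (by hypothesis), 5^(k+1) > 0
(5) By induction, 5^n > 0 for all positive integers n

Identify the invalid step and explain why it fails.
Step 5: By induction, 5^n > 0 for all positive integers n

Step 5 concludes the proof by induction, but no base case was ever established. A valid induction proof requires: (1) a base case proving 5^1 > 0, and (2) an inductive step showing IF 5^k > 0 THEN 5^(k+1) > 0. Steps 2-4 correctly establish the inductive step, but without the base case the conclusion in step 5 does not follow.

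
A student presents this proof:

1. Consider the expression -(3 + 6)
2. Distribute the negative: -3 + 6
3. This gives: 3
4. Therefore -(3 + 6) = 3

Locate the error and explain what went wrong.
Step 2: Distribute the negative: -3 + 6

Step 2 incorrectly distributes the negative sign. The correct distribution is -(3 + 6) = -3 - 6 = -9. The negative must be applied to both terms, not just the first. The error treats -(3 + 6) as -3 + 6, which equals 3 instead of -9.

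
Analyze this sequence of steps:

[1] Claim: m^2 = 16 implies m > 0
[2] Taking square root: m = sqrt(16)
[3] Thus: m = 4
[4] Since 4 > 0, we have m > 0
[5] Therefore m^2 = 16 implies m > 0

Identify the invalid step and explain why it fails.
Step 2: Taking square root: m = sqrt(16)

Step 2 takes the square root and assumes the positive root only. The equation m^2 = 16 actually has two solutions: m = 4 and m = -4. The proof silently assumes m > 0 without justification, then uses this assumption to conclude m > 0, which is circular. The counterexample m = -4 shows the claim is false.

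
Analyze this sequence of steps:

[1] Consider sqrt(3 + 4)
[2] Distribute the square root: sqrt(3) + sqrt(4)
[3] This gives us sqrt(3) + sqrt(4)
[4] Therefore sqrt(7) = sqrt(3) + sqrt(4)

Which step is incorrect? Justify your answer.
Step 2: Distribute the square root: sqrt(3) + sqrt(4)

Step 2 incorrectly 'distributes' the square root over addition. The square root function does not distribute: sqrt(a + b) ≠ sqrt(a) + sqrt(b). In fact, sqrt(3 + 4) = sqrt(7) ≈ 2.6458, while sqrt(3) + sqrt(4) ≈ 3.7321.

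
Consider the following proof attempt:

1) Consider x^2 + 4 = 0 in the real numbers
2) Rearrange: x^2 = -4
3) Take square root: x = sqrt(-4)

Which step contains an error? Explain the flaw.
Step 3: Take square root: x = sqrt(-4)

Step 3 takes the square root of -4, which is negative. In the real number system, the square root of a negative number is undefined. The equation x^2 + 4 = 0 has no real solutions. Square roots of negative numbers only exist in the complex numbers.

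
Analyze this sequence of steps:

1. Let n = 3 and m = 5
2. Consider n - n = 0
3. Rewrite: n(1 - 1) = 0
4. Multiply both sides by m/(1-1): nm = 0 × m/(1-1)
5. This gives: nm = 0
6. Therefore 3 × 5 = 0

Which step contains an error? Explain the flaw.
Step 4: Multiply both sides by m/(1-1): nm = 0 × m/(1-1)

Step 4 multiplies both sides by m/(1-1). However, 1-1 = 0, so this is multiplication by m/0, which is undefined. We cannot multiply by an undefined expression.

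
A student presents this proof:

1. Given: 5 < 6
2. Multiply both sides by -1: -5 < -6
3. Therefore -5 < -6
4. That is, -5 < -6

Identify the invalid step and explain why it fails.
Step 2: Multiply both sides by -1: -5 < -6

Step 2 multiplies both sides by -1 but fails to reverse the inequality sign. When multiplying (or dividing) an inequality by a negative number, the direction must be reversed. Since 5 < 6, we should get -5 > -6, i.e., -5 > -6.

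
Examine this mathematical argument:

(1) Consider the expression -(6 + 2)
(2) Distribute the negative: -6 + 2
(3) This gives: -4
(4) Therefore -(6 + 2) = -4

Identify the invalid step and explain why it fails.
Step 2: Distribute the negative: -6 + 2

Step 2 incorrectly distributes the negative sign. The correct distribution is -(6 + 2) = -6 - 2 = -8. The negative must be applied to both terms, not just the first. The error treats -(6 + 2) as -6 + 2, which equals -4 instead of -8.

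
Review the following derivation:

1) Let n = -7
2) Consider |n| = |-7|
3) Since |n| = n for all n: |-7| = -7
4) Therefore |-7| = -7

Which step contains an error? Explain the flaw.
Step 3: Since |n| = n for all n: |-7| = -7

Step 3 incorrectly states that |n| = n for all n. The correct definition is |n| = n when n >= 0, and |n| = -n when n < 0. Since -7 < 0, we have |-7| = -(-7) = 7, not -7.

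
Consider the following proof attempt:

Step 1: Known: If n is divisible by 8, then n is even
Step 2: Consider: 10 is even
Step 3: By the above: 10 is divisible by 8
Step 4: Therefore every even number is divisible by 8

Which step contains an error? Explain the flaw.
Step 3: By the above: 10 is divisible by 8

Step 3 commits the fallacy of affirming the consequent. The known fact 'divisible by 8 → even' does NOT imply 'even → divisible by 8'. That would be the converse, which is false. For example, 10 is even but 10 ÷ 8 = 1.25, which is not an integer.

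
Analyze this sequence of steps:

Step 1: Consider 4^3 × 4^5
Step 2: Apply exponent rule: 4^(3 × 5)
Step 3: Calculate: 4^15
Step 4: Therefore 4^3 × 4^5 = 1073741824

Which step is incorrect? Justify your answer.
Step 2: Apply exponent rule: 4^(3 × 5)

Step 2 incorrectly states that a^b × a^c = a^(b×c). The correct rule is a^b × a^c = a^(b+c). The actual value is 4^3 × 4^5 = 4^8 = 65536, not 4^15 = 1073741824.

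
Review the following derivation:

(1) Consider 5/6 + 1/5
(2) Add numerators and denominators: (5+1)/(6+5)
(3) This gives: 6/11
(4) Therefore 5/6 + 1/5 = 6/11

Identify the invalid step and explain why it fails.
Step 2: Add numerators and denominators: (5+1)/(6+5)

Step 2 incorrectly adds fractions by separately adding numerators and denominators. This is wrong. The correct method requires a common denominator: 5/6 + 1/5 = (5×5 + 1×6)/(6×5) = 31/30 = 31/30. The method used gives 6/11, which is different.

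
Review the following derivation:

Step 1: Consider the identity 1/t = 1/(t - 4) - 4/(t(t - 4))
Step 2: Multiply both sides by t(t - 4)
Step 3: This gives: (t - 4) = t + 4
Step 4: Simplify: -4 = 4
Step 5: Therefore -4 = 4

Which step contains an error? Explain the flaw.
Step 3: This gives: (t - 4) = t + 4

Step 3 makes a sign error when clearing denominators. Multiplying -4/(t(t - 4)) by t(t - 4) gives -4, not +4. The correct result is (t - 4) = t - 4, which is trivially true, not (t - 4) = t + 4. (Step 1 is a valid identity: 1/(t - 4) - 4/(t(t - 4)) = (t - 4)/(t(t - 4)) = 1/t.)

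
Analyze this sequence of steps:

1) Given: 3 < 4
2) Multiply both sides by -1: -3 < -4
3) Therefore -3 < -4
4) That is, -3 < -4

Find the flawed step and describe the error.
Step 2: Multiply both sides by -1: -3 < -4

Step 2 multiplies both sides by -1 but fails to reverse the inequality sign. When multiplying (or dividing) an inequality by a negative number, the direction must be reversed. Since 3 < 4, we should get -3 > -4, i.e., -3 > -4.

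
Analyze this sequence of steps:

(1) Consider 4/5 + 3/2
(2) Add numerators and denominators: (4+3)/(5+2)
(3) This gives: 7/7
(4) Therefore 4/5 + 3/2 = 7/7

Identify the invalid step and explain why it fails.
Step 2: Add numerators and denominators: (4+3)/(5+2)

Step 2 incorrectly adds fractions by separately adding numerators and denominators. This is wrong. The correct method requires a common denominator: 4/5 + 3/2 = (4×2 + 3×5)/(5×2) = 23/10 = 23/10. The method used gives 7/7, which is different.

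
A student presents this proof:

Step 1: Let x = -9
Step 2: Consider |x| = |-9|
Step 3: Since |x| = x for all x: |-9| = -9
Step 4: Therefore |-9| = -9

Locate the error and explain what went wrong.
Step 3: Since |x| = x for all x: |-9| = -9

Step 3 incorrectly states that |x| = x for all x. The correct definition is |x| = x when x >= 0, and |x| = -x when x < 0. Since -9 < 0, we have |-9| = -(-9) = 9, not -9.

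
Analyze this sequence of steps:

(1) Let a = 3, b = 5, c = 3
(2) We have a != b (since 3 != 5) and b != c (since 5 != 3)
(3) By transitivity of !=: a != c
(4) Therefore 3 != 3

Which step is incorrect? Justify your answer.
Step 3: By transitivity of !=: a != c

Step 3 incorrectly applies transitivity to the '!=' relation. Transitivity states: if a R b and b R c, then a R c. However, '!=' is not transitive. Counterexample: 3 != 5 and 5 != 3, but 3 = 3 (both equal 3). Transitivity holds for relations like <, <=, =, but not for !=.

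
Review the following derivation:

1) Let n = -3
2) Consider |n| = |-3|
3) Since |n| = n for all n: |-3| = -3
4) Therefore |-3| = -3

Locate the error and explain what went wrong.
Step 3: Since |n| = n for all n: |-3| = -3

Step 3 incorrectly states that |n| = n for all n. The correct definition is |n| = n when n >= 0, and |n| = -n when n < 0. Since -3 < 0, we have |-3| = -(-3) = 3, not -3.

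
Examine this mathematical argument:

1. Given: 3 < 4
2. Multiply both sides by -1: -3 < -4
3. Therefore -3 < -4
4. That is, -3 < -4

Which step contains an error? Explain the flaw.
Step 2: Multiply both sides by -1: -3 < -4

Step 2 multiplies both sides by -1 but fails to reverse the inequality sign. When multiplying (or dividing) an inequality by a negative number, the direction must be reversed. Since 3 < 4, we should get -3 > -4, i.e., -3 > -4.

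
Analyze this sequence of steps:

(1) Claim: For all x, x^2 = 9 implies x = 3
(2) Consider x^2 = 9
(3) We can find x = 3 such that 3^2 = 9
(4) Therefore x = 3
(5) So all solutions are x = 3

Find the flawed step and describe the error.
Step 4: Therefore x = 3

Step 4 incorrectly concludes that x = 3 is the only solution. The proof shows that x = 3 is A solution (existence), but does not show it is the ONLY solution (uniqueness). In fact, x = -3 is also a solution since (-3)^2 = 9. Finding one solution doesn't prove there are no others.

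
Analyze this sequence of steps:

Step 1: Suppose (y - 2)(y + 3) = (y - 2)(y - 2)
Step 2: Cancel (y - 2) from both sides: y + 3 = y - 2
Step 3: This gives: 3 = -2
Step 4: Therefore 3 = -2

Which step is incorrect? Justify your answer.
Step 2: Cancel (y - 2) from both sides: y + 3 = y - 2

Step 2 cancels (y - 2) from both sides. This is only valid if (y - 2) ≠ 0, i.e., y ≠ 2. When y = 2, both sides equal zero regardless of the other factors. The correct approach requires considering y = 2 as a separate case.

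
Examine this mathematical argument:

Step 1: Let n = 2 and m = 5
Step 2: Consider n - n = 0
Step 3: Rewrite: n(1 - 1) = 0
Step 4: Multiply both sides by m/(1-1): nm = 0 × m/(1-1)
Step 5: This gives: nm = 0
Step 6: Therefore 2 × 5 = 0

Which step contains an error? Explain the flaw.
Step 4: Multiply both sides by m/(1-1): nm = 0 × m/(1-1)

Step 4 multiplies both sides by m/(1-1). However, 1-1 = 0, so this is multiplication by m/0, which is undefined. We cannot multiply by an undefined expression.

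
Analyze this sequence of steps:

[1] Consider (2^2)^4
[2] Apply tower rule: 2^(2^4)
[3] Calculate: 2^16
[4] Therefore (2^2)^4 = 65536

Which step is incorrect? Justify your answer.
Step 2: Apply tower rule: 2^(2^4)

Step 2 incorrectly states that (a^b)^c = a^(b^c). The correct rule is (a^b)^c = a^(b×c). The actual value is (2^2)^4 = 2^8 = 256, not 2^16 = 65536.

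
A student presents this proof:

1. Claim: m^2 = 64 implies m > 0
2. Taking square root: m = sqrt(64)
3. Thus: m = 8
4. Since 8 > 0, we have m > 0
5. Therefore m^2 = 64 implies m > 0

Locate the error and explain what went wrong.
Step 2: Taking square root: m = sqrt(64)

Step 2 takes the square root and assumes the positive root only. The equation m^2 = 64 actually has two solutions: m = 8 and m = -8. The proof silently assumes m > 0 without justification, then uses this assumption to conclude m > 0, which is circular. The counterexample m = -8 shows the claim is false.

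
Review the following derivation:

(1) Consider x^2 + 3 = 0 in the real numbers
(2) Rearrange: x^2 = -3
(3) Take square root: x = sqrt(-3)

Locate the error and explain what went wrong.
Step 3: Take square root: x = sqrt(-3)

Step 3 takes the square root of -3, which is negative. In the real number system, the square root of a negative number is undefined. The equation x^2 + 3 = 0 has no real solutions. Square roots of negative numbers only exist in the complex numbers.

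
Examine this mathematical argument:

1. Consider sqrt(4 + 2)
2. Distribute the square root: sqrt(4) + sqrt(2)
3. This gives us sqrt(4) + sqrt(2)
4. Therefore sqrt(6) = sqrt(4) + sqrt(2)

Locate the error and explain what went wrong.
Step 2: Distribute the square root: sqrt(4) + sqrt(2)

Step 2 incorrectly 'distributes' the square root over addition. The square root function does not distribute: sqrt(a + b) ≠ sqrt(a) + sqrt(b). In fact, sqrt(4 + 2) = sqrt(6) ≈ 2.4495, while sqrt(4) + sqrt(2) ≈ 3.4142.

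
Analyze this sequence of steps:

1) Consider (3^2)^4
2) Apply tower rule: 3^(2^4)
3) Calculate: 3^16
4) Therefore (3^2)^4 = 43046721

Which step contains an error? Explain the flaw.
Step 2: Apply tower rule: 3^(2^4)

Step 2 incorrectly states that (a^b)^c = a^(b^c). The correct rule is (a^b)^c = a^(b×c). The actual value is (3^2)^4 = 3^8 = 6561, not 3^16 = 43046721.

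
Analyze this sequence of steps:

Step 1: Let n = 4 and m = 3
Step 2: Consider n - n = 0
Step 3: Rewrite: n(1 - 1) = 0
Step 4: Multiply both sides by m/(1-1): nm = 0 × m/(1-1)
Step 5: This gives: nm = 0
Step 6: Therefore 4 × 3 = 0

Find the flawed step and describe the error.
Step 4: Multiply both sides by m/(1-1): nm = 0 × m/(1-1)

Step 4 multiplies both sides by m/(1-1). However, 1-1 = 0, so this is multiplication by m/0, which is undefined. We cannot multiply by an undefined expression.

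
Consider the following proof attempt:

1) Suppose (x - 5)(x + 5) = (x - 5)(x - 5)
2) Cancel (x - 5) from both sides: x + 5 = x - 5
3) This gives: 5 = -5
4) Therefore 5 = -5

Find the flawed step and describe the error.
Step 2: Cancel (x - 5) from both sides: x + 5 = x - 5

Step 2 cancels (x - 5) from both sides. This is only valid if (x - 5) ≠ 0, i.e., x ≠ 5. When x = 5, both sides equal zero regardless of the other factors. The correct approach requires considering x = 5 as a separate case.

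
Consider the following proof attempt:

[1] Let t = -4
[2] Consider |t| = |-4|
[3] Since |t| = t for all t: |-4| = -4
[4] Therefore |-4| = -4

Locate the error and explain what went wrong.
Step 3: Since |t| = t for all t: |-4| = -4

Step 3 incorrectly states that |t| = t for all t. The correct definition is |t| = t when t >= 0, and |t| = -t when t < 0. Since -4 < 0, we have |-4| = -(-4) = 4, not -4.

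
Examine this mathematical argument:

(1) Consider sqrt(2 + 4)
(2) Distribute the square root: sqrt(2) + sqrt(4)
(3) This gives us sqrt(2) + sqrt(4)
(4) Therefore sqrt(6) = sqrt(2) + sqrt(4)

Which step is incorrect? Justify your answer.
Step 2: Distribute the square root: sqrt(2) + sqrt(4)

Step 2 incorrectly 'distributes' the square root over addition. The square root function does not distribute: sqrt(a + b) ≠ sqrt(a) + sqrt(b). In fact, sqrt(2 + 4) = sqrt(6) ≈ 2.4495, while sqrt(2) + sqrt(4) ≈ 3.4142.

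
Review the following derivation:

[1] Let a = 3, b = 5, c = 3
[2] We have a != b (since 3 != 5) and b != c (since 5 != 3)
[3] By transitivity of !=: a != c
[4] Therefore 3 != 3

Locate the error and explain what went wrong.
Step 3: By transitivity of !=: a != c

Step 3 incorrectly applies transitivity to the '!=' relation. Transitivity states: if a R b and b R c, then a R c. However, '!=' is not transitive. Counterexample: 3 != 5 and 5 != 3, but 3 = 3 (both equal 3). Transitivity holds for relations like <, <=, =, but not for !=.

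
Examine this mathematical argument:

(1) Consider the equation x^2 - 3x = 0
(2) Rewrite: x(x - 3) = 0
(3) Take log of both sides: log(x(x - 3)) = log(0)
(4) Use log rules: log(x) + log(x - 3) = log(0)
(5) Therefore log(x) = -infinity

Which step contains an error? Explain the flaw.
Step 3: Take log of both sides: log(x(x - 3)) = log(0)

Step 3 takes the logarithm of both sides, resulting in log(0) on the right side. The logarithm is only defined for positive numbers; log(0) is undefined (approaches negative infinity). This operation is invalid.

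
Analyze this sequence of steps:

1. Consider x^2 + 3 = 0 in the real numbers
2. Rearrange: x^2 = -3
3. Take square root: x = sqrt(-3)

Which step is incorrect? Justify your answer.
Step 3: Take square root: x = sqrt(-3)

Step 3 takes the square root of -3, which is negative. In the real number system, the square root of a negative number is undefined. The equation x^2 + 3 = 0 has no real solutions. Square roots of negative numbers only exist in the complex numbers.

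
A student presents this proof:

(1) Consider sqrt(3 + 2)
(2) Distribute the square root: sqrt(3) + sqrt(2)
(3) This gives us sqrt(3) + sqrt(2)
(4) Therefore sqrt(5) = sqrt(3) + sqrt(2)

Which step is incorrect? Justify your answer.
Step 2: Distribute the square root: sqrt(3) + sqrt(2)

Step 2 incorrectly 'distributes' the square root over addition. The square root function does not distribute: sqrt(a + b) ≠ sqrt(a) + sqrt(b). In fact, sqrt(3 + 2) = sqrt(5) ≈ 2.2361, while sqrt(3) + sqrt(2) ≈ 3.1463.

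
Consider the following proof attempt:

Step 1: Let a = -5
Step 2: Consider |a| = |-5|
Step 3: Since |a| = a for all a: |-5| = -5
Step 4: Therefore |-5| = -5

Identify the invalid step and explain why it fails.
Step 3: Since |a| = a for all a: |-5| = -5

Step 3 incorrectly states that |a| = a for all a. The correct definition is |a| = a when a >= 0, and |a| = -a when a < 0. Since -5 < 0, we have |-5| = -(-5) = 5, not -5.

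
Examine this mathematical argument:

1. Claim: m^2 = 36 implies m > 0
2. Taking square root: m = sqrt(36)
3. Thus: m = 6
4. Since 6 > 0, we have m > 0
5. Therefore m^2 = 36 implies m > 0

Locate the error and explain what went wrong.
Step 2: Taking square root: m = sqrt(36)

Step 2 takes the square root and assumes the positive root only. The equation m^2 = 36 actually has two solutions: m = 6 and m = -6. The proof silently assumes m > 0 without justification, then uses this assumption to conclude m > 0, which is circular. The counterexample m = -6 shows the claim is false.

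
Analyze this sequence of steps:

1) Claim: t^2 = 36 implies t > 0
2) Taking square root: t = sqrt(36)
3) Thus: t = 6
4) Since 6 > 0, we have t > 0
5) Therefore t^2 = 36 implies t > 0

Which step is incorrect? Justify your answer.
Step 2: Taking square root: t = sqrt(36)

Step 2 takes the square root and assumes the positive root only. The equation t^2 = 36 actually has two solutions: t = 6 and t = -6. The proof silently assumes t > 0 without justification, then uses this assumption to conclude t > 0, which is circular. The counterexample t = -6 shows the claim is false.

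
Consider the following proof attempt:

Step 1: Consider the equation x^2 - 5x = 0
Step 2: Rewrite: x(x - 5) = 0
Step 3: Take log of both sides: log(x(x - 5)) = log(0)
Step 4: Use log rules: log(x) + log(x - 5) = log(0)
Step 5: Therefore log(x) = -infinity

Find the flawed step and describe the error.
Step 3: Take log of both sides: log(x(x - 5)) = log(0)

Step 3 takes the logarithm of both sides, resulting in log(0) on the right side. The logarithm is only defined for positive numbers; log(0) is undefined (approaches negative infinity). This operation is invalid.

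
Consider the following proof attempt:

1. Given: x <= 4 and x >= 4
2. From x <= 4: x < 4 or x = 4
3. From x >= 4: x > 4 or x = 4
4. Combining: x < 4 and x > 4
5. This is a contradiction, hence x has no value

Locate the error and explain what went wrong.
Step 4: Combining: x < 4 and x > 4

Step 4 incorrectly combines the conditions. From x <= 4 and x >= 4, the intersection is x = 4. The error treats the 'or' cases as 'and' requirements. The correct conclusion is that x = 4 is the unique solution, not that no solution exists.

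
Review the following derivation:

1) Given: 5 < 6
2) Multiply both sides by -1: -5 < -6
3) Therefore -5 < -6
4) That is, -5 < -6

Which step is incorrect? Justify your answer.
Step 2: Multiply both sides by -1: -5 < -6

Step 2 multiplies both sides by -1 but fails to reverse the inequality sign. When multiplying (or dividing) an inequality by a negative number, the direction must be reversed. Since 5 < 6, we should get -5 > -6, i.e., -5 > -6.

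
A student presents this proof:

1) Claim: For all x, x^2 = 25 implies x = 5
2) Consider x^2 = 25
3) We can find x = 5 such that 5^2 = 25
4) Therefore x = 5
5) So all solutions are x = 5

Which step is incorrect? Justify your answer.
Step 4: Therefore x = 5

Step 4 incorrectly concludes that x = 5 is the only solution. The proof shows that x = 5 is A solution (existence), but does not show it is the ONLY solution (uniqueness). In fact, x = -5 is also a solution since (-5)^2 = 25. Finding one solution doesn't prove there are no others.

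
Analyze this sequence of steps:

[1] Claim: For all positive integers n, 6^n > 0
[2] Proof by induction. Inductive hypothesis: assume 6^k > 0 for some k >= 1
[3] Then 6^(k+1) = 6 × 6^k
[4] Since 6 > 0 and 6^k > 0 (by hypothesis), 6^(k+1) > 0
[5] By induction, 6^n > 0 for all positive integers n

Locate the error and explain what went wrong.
Step 5: By induction, 6^n > 0 for all positive integers n

Step 5 concludes the proof by induction, but no base case was ever established. A valid induction proof requires: (1) a base case proving 6^1 > 0, and (2) an inductive step showing IF 6^k > 0 THEN 6^(k+1) > 0. Steps 2-4 correctly establish the inductive step, but without the base case the conclusion in step 5 does not follow.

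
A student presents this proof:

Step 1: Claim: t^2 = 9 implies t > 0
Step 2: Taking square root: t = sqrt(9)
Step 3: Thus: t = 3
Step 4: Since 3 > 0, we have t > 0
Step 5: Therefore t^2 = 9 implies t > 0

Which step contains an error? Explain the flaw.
Step 2: Taking square root: t = sqrt(9)

Step 2 takes the square root and assumes the positive root only. The equation t^2 = 9 actually has two solutions: t = 3 and t = -3. The proof silently assumes t > 0 without justification, then uses this assumption to conclude t > 0, which is circular. The counterexample t = -3 shows the claim is false.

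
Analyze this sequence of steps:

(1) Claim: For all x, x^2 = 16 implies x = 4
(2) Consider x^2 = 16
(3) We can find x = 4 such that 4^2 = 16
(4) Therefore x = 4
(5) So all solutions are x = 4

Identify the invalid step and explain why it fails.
Step 4: Therefore x = 4

Step 4 incorrectly concludes that x = 4 is the only solution. The proof shows that x = 4 is A solution (existence), but does not show it is the ONLY solution (uniqueness). In fact, x = -4 is also a solution since (-4)^2 = 16. Finding one solution doesn't prove there are no others.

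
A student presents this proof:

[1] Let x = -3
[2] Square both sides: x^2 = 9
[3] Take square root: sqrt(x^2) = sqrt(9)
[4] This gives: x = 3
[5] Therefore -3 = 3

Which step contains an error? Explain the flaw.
Step 4: This gives: x = 3

Step 4 incorrectly states that sqrt(x^2) = x. The correct identity is sqrt(x^2) = |x|. Since x = -3 < 0, we have sqrt(x^2) = |-3| = 3, not x = -3.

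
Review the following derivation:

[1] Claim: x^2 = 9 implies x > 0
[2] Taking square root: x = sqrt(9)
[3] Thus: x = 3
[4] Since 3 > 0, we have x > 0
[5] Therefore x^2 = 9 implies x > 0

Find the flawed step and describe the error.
Step 2: Taking square root: x = sqrt(9)

Step 2 takes the square root and assumes the positive root only. The equation x^2 = 9 actually has two solutions: x = 3 and x = -3. The proof silently assumes x > 0 without justification, then uses this assumption to conclude x > 0, which is circular. The counterexample x = -3 shows the claim is false.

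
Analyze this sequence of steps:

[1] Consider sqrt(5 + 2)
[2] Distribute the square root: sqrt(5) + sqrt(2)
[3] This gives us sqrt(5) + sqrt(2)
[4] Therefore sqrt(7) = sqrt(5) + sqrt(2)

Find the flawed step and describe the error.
Step 2: Distribute the square root: sqrt(5) + sqrt(2)

Step 2 incorrectly 'distributes' the square root over addition. The square root function does not distribute: sqrt(a + b) ≠ sqrt(a) + sqrt(b). In fact, sqrt(5 + 2) = sqrt(7) ≈ 2.6458, while sqrt(5) + sqrt(2) ≈ 3.6503.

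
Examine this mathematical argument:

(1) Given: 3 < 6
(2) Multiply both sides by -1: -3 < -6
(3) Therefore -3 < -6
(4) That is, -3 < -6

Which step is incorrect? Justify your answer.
Step 2: Multiply both sides by -1: -3 < -6

Step 2 multiplies both sides by -1 but fails to reverse the inequality sign. When multiplying (or dividing) an inequality by a negative number, the direction must be reversed. Since 3 < 6, we should get -3 > -6, i.e., -3 > -6.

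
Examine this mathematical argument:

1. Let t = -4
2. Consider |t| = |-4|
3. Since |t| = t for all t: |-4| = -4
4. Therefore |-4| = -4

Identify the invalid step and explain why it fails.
Step 3: Since |t| = t for all t: |-4| = -4

Step 3 incorrectly states that |t| = t for all t. The correct definition is |t| = t when t >= 0, and |t| = -t when t < 0. Since -4 < 0, we have |-4| = -(-4) = 4, not -4.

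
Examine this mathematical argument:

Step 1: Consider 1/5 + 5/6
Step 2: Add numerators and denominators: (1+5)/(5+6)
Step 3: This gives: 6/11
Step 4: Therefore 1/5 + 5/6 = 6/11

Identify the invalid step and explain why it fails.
Step 2: Add numerators and denominators: (1+5)/(5+6)

Step 2 incorrectly adds fractions by separately adding numerators and denominators. This is wrong. The correct method requires a common denominator: 1/5 + 5/6 = (1×6 + 5×5)/(5×6) = 31/30 = 31/30. The method used gives 6/11, which is different.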